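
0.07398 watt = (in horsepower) 9.921e-05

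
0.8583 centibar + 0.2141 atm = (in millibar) 225.5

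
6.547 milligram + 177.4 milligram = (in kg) 0.0001839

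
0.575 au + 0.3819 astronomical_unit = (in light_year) 1.513e-05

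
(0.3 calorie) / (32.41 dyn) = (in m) 3873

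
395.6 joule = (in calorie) 94.55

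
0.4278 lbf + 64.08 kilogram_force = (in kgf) 64.27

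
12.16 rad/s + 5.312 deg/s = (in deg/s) 702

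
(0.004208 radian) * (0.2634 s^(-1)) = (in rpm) 0.01058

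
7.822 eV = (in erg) 1.253e-11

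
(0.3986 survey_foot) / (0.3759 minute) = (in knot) 0.01047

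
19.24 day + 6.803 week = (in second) 5.777e+06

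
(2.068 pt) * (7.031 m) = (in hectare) 5.129e-07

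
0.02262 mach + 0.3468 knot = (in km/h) 28.37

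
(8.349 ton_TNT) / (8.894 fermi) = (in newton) 3.928e+24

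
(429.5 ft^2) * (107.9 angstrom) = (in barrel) 2.708e-06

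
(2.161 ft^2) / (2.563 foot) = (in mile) 0.0001597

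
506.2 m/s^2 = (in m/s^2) 506.2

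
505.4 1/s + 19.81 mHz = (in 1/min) 3.033e+04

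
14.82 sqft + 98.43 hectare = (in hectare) 98.43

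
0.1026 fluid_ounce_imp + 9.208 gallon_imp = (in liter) 41.86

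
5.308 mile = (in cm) 8.542e+05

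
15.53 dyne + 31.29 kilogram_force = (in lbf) 68.98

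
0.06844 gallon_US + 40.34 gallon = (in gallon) 40.41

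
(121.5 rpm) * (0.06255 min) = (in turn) 7.6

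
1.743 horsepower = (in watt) 1300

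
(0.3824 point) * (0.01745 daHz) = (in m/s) 2.354e-05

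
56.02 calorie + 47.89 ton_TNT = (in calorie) 4.789e+10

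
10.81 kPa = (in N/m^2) 1.081e+04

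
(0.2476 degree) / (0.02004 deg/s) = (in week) 2.043e-05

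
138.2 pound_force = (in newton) 614.7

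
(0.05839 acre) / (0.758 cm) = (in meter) 3.117e+04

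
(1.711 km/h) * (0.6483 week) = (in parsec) 6.039e-12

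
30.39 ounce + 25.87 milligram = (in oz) 30.39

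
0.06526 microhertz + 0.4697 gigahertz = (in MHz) 469.7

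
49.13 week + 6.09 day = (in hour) 8400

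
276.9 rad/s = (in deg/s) 1.587e+04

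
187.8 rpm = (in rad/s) 19.67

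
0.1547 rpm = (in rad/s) 0.0162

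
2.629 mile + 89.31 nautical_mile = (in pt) 4.808e+08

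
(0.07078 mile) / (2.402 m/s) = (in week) 7.841e-05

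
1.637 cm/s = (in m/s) 0.01637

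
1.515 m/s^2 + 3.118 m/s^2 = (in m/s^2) 4.633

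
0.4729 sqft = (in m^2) 0.04393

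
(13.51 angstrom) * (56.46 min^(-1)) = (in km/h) 4.577e-09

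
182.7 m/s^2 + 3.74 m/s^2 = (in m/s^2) 186.4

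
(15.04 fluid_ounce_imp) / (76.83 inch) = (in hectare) 2.19e-08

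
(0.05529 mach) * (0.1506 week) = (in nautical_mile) 925.9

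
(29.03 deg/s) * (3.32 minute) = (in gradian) 6425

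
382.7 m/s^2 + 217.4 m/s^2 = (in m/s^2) 600.1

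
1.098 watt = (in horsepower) 0.001472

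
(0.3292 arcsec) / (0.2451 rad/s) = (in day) 7.537e-11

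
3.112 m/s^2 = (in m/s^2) 3.112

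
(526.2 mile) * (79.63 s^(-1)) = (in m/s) 6.743e+07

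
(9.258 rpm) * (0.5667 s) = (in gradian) 34.98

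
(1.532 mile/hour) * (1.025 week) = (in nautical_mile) 229.2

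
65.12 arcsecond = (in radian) 0.0003157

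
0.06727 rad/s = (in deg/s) 3.854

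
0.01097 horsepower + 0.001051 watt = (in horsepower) 0.01097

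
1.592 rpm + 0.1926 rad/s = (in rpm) 3.431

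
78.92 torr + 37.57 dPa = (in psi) 1.527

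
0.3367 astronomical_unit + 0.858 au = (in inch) 7.036e+12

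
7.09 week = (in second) 4.288e+06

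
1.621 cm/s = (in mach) 4.761e-05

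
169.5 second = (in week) 0.0002803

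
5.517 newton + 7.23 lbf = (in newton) 37.68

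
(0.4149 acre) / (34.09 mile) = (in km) 3.06e-05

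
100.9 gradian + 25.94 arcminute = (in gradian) 101.4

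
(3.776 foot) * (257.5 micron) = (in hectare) 2.964e-08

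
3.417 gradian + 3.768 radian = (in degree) 219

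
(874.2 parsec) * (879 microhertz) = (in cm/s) 2.371e+18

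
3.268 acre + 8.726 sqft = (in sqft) 1.424e+05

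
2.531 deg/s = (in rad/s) 0.04417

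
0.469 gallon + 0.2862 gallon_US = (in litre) 2.859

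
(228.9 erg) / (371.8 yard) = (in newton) 6.733e-08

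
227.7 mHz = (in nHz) 2.277e+08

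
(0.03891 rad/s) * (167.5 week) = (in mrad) 3.942e+09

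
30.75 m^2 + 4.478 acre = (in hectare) 1.815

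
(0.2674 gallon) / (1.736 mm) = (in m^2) 0.5831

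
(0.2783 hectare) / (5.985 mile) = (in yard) 0.316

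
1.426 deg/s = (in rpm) 0.2377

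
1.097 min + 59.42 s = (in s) 125.2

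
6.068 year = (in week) 316.4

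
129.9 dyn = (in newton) 0.001299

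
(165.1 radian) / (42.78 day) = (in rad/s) 4.467e-05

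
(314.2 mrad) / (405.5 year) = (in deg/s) 1.408e-09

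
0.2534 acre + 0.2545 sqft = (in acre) 0.2534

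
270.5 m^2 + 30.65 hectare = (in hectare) 30.68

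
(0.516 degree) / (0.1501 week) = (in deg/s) 5.684e-06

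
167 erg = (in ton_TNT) 3.991e-15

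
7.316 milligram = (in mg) 7.316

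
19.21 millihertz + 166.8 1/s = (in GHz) 1.668e-07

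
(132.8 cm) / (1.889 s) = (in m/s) 0.703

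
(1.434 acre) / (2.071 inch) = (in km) 110.3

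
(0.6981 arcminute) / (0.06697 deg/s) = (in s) 0.1737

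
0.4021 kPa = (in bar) 0.004021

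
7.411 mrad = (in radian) 0.007411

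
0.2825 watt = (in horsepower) 0.0003788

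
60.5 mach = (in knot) 4.004e+04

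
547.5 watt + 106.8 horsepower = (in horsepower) 107.5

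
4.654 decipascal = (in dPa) 4.654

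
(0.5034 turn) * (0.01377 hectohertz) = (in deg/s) 249.5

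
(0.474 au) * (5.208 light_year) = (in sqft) 3.761e+28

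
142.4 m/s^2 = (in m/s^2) 142.4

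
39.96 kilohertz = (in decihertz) 3.996e+05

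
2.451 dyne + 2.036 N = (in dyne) 2.036e+05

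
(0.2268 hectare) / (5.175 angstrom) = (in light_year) 0.0004632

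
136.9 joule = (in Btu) 0.1298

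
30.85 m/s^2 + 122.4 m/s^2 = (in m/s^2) 153.2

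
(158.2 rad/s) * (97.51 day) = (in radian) 1.333e+09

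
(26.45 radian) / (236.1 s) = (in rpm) 1.07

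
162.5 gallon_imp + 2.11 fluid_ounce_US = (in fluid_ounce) 2.498e+04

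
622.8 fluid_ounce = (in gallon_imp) 4.051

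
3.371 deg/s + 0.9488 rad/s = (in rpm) 9.622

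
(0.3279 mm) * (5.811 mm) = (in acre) 4.708e-10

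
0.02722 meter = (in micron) 2.722e+04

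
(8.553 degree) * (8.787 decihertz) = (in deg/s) 7.516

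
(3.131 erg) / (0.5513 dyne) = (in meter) 0.05679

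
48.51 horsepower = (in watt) 3.617e+04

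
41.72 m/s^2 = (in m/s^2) 41.72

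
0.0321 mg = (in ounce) 1.132e-06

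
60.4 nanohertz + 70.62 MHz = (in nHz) 7.062e+16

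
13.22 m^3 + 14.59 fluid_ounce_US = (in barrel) 83.15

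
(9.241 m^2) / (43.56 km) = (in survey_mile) 1.318e-07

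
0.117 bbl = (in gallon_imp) 4.092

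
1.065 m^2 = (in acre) 0.0002632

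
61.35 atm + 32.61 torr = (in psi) 902.2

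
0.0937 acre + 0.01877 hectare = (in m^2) 566.9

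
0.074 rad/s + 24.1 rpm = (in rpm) 24.81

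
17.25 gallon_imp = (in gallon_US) 20.72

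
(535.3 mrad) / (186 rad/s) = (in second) 0.002878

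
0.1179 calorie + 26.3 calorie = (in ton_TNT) 2.642e-08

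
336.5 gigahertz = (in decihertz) 3.365e+12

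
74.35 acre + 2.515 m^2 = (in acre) 74.35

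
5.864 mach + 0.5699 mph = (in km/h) 7189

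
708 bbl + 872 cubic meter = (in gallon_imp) 2.166e+05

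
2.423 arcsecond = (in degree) 0.0006731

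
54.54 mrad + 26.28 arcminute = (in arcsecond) 1.283e+04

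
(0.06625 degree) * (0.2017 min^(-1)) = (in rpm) 3.712e-05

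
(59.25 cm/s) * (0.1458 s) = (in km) 8.639e-05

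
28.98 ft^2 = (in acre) 0.0006653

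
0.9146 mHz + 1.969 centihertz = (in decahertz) 0.00206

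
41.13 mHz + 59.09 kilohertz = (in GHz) 5.909e-05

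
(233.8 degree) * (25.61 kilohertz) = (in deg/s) 5.988e+06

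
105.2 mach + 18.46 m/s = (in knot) 6.967e+04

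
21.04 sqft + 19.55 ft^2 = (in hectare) 0.0003771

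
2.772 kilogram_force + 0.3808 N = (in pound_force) 6.197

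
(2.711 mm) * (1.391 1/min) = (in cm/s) 0.006285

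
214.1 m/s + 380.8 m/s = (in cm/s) 5.949e+04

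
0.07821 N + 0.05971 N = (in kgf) 0.01406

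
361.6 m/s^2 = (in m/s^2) 361.6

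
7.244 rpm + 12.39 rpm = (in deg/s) 117.8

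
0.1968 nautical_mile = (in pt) 1.033e+06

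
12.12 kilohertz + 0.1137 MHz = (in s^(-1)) 1.258e+05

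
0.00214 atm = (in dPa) 2168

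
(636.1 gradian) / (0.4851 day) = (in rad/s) 0.0002384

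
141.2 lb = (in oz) 2259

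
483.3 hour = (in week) 2.877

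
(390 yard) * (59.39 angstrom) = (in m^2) 2.118e-06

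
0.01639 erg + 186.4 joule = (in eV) 1.163e+21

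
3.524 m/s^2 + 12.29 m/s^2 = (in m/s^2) 15.81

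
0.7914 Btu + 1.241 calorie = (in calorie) 200.8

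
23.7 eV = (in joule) 3.797e-18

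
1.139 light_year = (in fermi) 1.078e+31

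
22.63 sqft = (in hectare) 0.0002102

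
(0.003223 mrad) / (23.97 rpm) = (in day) 1.486e-11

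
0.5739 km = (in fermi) 5.739e+17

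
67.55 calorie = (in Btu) 0.2679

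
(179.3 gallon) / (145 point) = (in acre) 0.003279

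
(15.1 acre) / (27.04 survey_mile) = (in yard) 1.536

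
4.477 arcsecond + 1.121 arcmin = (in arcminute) 1.196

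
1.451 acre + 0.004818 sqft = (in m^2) 5872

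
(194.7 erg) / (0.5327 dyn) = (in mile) 0.002271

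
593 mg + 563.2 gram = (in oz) 19.89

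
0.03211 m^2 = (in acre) 7.935e-06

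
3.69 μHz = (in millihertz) 0.00369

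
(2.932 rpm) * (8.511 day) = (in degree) 1.294e+07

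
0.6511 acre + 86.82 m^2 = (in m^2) 2722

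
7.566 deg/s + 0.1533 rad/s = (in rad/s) 0.2854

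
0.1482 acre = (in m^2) 599.7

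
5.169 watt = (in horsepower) 0.006932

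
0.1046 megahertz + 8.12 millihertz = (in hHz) 1046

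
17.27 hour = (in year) 0.001971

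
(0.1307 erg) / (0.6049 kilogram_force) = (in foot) 7.229e-09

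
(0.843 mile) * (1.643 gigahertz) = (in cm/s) 2.229e+14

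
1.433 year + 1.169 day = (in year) 1.436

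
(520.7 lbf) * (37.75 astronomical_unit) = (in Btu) 1.24e+13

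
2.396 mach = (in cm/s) 8.158e+04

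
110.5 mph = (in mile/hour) 110.5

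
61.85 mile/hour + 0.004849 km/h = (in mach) 0.08121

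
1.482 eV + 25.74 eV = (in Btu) 4.134e-21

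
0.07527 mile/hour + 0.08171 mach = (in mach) 0.08181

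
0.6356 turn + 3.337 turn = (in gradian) 1589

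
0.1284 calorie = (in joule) 0.5372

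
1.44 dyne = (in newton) 1.44e-05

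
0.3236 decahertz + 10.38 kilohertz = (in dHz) 1.038e+05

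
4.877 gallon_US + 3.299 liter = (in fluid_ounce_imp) 765.9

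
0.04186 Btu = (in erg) 4.416e+08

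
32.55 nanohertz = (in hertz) 3.255e-08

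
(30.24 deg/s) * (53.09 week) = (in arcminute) 5.826e+10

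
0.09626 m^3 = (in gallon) 25.43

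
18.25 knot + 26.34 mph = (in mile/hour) 47.34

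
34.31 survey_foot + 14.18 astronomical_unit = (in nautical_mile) 1.145e+09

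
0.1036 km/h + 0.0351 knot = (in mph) 0.1048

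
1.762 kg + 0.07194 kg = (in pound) 4.043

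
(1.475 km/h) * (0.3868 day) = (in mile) 8.508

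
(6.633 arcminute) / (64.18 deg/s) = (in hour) 4.785e-07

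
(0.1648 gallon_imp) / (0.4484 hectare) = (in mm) 0.0001671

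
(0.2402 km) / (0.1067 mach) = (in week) 1.093e-05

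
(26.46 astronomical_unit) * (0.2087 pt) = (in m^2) 2.914e+08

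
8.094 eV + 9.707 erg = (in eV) 6.059e+12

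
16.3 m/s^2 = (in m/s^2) 16.3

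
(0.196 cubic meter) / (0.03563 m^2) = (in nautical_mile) 0.00297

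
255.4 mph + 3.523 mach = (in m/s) 1314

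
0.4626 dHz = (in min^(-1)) 2.776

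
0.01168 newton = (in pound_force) 0.002626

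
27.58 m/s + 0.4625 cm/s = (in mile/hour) 61.71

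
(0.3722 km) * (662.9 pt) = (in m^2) 87.04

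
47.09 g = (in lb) 0.1038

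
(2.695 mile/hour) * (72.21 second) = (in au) 5.815e-10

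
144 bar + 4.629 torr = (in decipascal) 1.44e+08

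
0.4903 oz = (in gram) 13.9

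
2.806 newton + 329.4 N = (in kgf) 33.88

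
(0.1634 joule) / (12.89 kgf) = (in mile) 8.032e-07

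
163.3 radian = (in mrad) 1.633e+05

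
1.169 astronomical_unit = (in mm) 1.749e+14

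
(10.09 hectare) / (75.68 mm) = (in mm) 1.333e+09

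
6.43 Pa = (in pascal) 6.43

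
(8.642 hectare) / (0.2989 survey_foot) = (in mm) 9.486e+08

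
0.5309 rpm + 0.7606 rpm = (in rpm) 1.292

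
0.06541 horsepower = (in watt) 48.78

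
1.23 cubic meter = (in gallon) 324.9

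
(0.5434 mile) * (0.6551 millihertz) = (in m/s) 0.5729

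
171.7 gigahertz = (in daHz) 1.717e+10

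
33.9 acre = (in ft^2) 1.477e+06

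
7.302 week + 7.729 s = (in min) 7.36e+04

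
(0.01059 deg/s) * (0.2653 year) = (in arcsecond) 3.19e+08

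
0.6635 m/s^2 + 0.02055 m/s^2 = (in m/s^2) 0.684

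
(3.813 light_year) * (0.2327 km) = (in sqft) 9.036e+19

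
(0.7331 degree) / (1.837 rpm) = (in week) 1.1e-07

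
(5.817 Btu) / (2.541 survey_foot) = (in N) 7924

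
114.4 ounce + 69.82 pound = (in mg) 3.491e+07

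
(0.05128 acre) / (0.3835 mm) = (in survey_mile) 336.2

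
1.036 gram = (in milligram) 1036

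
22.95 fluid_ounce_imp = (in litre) 0.6521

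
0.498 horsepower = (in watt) 371.4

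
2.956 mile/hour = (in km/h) 4.757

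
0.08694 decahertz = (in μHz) 8.694e+05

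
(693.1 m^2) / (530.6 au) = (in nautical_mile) 4.715e-15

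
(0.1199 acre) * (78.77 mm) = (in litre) 3.822e+04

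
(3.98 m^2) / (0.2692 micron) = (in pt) 4.191e+10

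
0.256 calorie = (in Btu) 0.001015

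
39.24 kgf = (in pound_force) 86.51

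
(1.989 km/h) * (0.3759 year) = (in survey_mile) 4070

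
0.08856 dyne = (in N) 8.856e-07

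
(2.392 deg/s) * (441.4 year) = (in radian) 5.811e+08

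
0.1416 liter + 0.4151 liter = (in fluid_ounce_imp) 19.59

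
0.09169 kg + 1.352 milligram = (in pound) 0.2021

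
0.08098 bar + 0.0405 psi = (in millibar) 83.77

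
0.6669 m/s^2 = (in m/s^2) 0.6669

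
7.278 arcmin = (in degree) 0.1213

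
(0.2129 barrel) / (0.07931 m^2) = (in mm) 426.8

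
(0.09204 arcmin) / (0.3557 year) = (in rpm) 2.279e-11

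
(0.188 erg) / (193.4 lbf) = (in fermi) 2.185e+04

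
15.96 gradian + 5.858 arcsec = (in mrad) 250.7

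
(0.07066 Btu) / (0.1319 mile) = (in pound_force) 0.07895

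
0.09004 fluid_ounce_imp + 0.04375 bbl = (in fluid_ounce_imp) 244.9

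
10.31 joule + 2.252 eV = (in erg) 1.031e+08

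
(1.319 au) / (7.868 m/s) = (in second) 2.508e+10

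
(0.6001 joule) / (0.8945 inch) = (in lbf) 5.938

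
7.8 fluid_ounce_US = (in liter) 0.2307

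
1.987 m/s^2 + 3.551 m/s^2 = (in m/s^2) 5.538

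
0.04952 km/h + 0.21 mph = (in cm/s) 10.76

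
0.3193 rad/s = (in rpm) 3.049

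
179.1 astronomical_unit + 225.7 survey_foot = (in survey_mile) 1.665e+10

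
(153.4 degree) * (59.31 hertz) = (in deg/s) 9098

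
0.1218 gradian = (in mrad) 1.913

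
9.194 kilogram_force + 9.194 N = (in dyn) 9.936e+06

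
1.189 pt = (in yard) 0.0004587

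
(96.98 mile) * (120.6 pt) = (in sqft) 7.147e+04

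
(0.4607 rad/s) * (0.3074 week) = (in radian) 8.565e+04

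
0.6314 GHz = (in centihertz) 6.314e+10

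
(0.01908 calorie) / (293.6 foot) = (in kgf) 9.097e-05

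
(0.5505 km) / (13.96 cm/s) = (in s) 3943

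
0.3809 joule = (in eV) 2.377e+18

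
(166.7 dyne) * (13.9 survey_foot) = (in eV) 4.408e+16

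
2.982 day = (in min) 4294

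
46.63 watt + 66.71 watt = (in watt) 113.3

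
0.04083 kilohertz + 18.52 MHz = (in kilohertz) 1.852e+04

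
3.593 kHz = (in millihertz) 3.593e+06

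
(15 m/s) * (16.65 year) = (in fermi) 7.876e+24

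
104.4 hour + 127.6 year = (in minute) 6.707e+07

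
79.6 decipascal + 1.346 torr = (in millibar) 1.874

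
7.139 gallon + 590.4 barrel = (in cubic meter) 93.89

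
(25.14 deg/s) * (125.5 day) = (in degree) 2.726e+08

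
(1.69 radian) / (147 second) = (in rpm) 0.1098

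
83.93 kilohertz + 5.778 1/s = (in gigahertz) 8.394e-05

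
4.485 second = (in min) 0.07475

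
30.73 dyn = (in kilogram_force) 3.134e-05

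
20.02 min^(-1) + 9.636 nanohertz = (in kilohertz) 0.0003337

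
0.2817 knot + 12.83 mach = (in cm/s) 4.369e+05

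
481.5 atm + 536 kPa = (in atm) 486.8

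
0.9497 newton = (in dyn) 9.497e+04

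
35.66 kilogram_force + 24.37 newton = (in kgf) 38.15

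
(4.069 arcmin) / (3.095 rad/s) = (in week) 6.323e-10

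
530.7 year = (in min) 2.789e+08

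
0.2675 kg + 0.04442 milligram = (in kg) 0.2675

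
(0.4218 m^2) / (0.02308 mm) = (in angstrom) 1.828e+14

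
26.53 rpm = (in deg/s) 159.2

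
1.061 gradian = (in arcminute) 57.29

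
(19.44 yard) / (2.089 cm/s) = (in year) 2.698e-05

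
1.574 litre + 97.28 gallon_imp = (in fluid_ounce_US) 1.501e+04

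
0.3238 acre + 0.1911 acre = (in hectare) 0.2084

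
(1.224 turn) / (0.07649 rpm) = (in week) 0.001588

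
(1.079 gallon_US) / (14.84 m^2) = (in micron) 275.2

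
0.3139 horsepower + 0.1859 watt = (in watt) 234.3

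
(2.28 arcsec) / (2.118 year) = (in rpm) 1.58e-12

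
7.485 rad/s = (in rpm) 71.48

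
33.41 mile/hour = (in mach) 0.04386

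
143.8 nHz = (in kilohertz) 1.438e-10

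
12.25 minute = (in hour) 0.2042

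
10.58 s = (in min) 0.1763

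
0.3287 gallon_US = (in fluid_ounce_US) 42.07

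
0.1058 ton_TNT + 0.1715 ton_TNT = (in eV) 7.242e+27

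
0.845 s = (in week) 1.397e-06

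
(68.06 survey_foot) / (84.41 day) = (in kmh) 1.024e-05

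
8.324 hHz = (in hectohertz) 8.324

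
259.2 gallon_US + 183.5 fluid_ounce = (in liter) 986.6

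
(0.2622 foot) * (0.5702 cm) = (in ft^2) 0.004905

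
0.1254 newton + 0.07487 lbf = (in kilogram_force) 0.04675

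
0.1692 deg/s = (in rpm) 0.0282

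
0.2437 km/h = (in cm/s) 6.769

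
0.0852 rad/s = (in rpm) 0.8136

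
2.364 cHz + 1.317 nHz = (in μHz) 2.364e+04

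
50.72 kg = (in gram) 5.072e+04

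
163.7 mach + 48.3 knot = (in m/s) 5.576e+04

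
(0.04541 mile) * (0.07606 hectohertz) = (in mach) 1.632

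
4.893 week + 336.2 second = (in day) 34.25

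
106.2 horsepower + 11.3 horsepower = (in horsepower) 117.5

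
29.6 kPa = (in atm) 0.2921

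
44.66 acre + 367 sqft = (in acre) 44.67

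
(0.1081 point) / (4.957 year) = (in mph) 5.457e-13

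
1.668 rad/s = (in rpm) 15.93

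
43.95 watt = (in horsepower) 0.05894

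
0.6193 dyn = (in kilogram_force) 6.315e-07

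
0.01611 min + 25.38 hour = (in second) 9.137e+04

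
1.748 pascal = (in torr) 0.01311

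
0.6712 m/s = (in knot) 1.305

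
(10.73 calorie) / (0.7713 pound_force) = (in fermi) 1.309e+16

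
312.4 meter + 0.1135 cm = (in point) 8.855e+05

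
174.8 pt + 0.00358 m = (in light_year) 6.896e-18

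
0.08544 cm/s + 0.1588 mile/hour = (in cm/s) 7.184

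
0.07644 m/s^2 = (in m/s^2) 0.07644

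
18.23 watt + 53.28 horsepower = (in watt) 3.975e+04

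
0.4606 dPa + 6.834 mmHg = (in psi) 0.1322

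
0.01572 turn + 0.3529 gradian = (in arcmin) 358.6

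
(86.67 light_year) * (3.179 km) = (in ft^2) 2.806e+22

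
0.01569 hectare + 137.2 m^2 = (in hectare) 0.02941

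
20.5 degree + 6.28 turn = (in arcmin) 1.369e+05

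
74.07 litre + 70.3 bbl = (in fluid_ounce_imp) 3.96e+05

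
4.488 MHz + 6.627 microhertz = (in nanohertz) 4.488e+15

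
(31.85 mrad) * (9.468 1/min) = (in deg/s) 0.288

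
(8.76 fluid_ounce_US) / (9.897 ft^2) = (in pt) 0.7987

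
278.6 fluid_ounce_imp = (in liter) 7.916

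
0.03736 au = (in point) 1.584e+13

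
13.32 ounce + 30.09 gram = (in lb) 0.8988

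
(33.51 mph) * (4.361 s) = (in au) 4.367e-10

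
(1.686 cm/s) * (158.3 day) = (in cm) 2.306e+07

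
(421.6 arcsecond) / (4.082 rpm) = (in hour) 1.328e-06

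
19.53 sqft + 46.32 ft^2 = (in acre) 0.001512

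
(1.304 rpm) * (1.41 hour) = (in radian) 693.2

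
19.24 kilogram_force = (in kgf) 19.24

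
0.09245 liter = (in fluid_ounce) 3.126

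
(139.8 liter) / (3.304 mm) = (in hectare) 0.004231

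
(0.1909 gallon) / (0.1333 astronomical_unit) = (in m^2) 3.624e-14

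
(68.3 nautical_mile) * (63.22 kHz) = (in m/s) 7.997e+09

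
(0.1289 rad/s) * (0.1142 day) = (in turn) 202.4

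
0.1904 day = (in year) 0.0005216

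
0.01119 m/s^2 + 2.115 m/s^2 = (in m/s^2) 2.126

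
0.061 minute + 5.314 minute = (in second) 322.5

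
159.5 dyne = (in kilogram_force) 0.0001626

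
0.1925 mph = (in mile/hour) 0.1925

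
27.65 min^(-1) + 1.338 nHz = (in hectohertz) 0.004608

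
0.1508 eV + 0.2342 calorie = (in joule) 0.9799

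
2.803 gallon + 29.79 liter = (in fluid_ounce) 1366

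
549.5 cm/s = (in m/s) 5.495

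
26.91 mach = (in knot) 1.781e+04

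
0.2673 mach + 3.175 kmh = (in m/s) 91.9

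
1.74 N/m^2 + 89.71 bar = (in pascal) 8.971e+06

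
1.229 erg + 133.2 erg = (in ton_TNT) 3.213e-15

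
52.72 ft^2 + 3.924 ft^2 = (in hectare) 0.0005262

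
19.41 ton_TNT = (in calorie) 1.941e+10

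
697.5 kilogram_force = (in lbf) 1538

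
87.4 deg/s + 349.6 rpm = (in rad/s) 38.14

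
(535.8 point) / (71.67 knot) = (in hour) 1.424e-06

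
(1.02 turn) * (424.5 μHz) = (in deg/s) 0.1559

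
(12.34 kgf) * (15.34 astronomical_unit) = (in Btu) 2.632e+11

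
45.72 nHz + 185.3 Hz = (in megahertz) 0.0001853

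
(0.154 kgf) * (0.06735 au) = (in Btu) 1.442e+07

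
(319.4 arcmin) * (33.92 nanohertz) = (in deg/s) 1.806e-07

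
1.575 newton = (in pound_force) 0.3541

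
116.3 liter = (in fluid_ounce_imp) 4093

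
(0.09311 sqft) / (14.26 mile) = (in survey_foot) 1.237e-06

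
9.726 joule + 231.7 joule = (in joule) 241.4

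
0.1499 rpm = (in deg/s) 0.8994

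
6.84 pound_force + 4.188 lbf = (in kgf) 5.002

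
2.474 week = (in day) 17.32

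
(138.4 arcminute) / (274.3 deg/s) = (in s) 0.008409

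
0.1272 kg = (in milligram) 1.272e+05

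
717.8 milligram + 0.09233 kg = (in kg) 0.09305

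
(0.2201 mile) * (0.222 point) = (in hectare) 2.774e-06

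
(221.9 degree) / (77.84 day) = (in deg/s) 3.299e-05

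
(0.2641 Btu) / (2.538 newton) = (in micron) 1.098e+08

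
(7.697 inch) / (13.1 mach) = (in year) 1.39e-12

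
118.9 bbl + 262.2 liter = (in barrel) 120.5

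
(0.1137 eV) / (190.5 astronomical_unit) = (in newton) 6.392e-34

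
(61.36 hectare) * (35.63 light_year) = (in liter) 2.068e+26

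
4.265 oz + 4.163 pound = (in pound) 4.43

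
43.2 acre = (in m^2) 1.748e+05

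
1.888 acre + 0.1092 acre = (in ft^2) 8.7e+04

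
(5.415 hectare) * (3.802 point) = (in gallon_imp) 1.598e+04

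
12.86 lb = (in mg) 5.833e+06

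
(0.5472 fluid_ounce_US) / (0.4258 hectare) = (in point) 1.077e-05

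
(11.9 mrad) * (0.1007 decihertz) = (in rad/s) 0.0001198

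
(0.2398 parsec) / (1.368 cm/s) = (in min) 9.015e+15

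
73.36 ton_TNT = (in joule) 3.069e+11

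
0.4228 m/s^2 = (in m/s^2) 0.4228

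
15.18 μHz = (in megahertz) 1.518e-11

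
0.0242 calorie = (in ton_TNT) 2.42e-11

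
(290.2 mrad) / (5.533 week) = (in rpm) 8.281e-07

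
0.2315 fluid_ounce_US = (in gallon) 0.001809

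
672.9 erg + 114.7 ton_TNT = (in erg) 4.799e+18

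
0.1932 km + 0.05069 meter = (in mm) 1.933e+05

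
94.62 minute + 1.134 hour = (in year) 0.0003095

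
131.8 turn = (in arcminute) 2.847e+06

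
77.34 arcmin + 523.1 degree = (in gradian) 582.7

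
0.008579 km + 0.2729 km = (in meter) 281.5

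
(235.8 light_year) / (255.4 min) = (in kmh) 5.241e+14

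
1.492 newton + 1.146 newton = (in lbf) 0.593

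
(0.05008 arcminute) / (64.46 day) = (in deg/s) 1.499e-10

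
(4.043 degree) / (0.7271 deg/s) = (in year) 1.763e-07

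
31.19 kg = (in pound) 68.76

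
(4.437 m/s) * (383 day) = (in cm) 1.468e+10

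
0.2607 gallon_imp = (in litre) 1.185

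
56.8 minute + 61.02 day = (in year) 0.1673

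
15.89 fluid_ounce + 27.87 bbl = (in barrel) 27.87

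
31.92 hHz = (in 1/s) 3192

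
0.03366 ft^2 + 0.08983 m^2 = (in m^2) 0.09296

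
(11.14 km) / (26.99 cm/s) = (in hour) 11.47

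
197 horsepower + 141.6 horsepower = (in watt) 2.525e+05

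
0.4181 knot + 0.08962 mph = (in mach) 0.0007493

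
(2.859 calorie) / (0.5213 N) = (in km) 0.02295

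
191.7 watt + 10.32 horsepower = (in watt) 7887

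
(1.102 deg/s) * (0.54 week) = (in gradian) 3.999e+05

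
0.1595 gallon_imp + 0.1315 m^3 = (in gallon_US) 34.93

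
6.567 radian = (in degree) 376.3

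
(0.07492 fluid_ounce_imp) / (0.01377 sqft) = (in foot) 0.005459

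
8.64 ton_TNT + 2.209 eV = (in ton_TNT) 8.64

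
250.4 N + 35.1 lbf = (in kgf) 41.45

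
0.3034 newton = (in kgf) 0.03094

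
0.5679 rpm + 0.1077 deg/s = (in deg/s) 3.515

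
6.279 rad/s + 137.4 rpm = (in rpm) 197.4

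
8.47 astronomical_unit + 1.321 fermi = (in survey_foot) 4.157e+12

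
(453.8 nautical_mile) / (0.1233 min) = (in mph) 2.541e+05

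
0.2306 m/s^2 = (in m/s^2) 0.2306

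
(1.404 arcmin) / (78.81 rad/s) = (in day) 5.998e-11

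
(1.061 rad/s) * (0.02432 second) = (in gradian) 1.643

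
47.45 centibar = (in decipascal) 4.745e+05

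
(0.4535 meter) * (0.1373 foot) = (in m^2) 0.01898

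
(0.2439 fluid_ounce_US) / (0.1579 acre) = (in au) 7.546e-20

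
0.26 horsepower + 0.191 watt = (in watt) 194.1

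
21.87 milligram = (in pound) 4.822e-05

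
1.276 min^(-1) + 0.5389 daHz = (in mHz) 5410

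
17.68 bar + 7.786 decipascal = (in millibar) 1.768e+04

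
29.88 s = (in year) 9.475e-07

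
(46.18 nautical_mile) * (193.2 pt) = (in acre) 1.44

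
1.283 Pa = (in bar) 1.283e-05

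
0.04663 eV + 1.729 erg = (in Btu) 1.639e-10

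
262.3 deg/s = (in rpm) 43.72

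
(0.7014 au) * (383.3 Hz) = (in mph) 8.997e+13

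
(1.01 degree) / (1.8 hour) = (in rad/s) 2.72e-06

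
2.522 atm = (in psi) 37.06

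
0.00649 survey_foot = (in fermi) 1.978e+12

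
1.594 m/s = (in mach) 0.004681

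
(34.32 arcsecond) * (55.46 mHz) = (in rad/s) 9.228e-06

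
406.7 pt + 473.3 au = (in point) 2.007e+17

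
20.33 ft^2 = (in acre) 0.0004667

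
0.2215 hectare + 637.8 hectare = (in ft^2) 6.868e+07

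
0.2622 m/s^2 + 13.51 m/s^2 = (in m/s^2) 13.77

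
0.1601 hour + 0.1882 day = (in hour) 4.677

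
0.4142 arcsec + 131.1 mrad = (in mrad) 131.1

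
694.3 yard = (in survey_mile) 0.3945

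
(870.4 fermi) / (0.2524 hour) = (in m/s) 9.579e-16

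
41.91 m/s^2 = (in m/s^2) 41.91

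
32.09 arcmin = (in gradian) 0.5943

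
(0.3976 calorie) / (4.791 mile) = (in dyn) 21.58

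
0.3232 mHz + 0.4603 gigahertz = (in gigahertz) 0.4603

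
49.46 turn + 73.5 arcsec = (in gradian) 1.978e+04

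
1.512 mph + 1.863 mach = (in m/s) 635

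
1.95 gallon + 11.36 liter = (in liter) 18.74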